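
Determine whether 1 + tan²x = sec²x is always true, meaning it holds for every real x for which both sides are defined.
Yes, this is an identity.

Claim: 1 + tan²x = sec²x.
Reasoning: Start from sin²x + cos²x = 1 and divide every term by cos²x (allowed wherever tan x and sec x are defined): tan²x + 1 = 1/cos²x = sec²x.
So the two sides agree for every real x for which both sides are defined.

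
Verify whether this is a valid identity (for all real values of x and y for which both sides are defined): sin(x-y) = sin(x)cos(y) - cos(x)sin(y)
Claim: sin(x-y) = sin(x)cos(y) - cos(x)sin(y).
Reasoning: Replace y by -y in sin(x+y) = sin(x)cos(y) + cos(x)sin(y) and use cos(-y) = cos(y), sin(-y) = -sin(y): sin(x-y) = sin(x)cos(y) - cos(x)sin(y).
So the two sides agree for all real values of x and y for which both sides are defined.

Conclusion: Yes, this is an identity.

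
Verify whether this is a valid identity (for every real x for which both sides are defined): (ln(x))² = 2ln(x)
No, this is NOT an identity.

Claim: (ln(x))² = 2ln(x).
Test a specific point where both sides are defined: x = 3.
LHS = (ln(x))² ≈ 1.2069
RHS = 2ln(x) ≈ 2.1972
Since 1.2069 ≠ 2.1972, the equation fails at this point, so it cannot hold for every real x for which both sides are defined.
2ln(x) equals ln(x²), which is not the same as (ln x)².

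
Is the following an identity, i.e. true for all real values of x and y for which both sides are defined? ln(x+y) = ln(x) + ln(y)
No, this is NOT an identity.

Claim: ln(x+y) = ln(x) + ln(y).
Test a specific point where both sides are defined: x = 4, y = 2.
LHS = ln(x+y) ≈ 1.7918
RHS = ln(x) + ln(y) ≈ 2.0794
Since 1.7918 ≠ 2.0794, the equation fails at this point, so it cannot hold for all real values of x and y for which both sides are defined.
ln(x) + ln(y) = ln(xy), not ln(x+y).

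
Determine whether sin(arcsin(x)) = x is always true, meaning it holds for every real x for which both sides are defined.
Claim: sin(arcsin(x)) = x.
Reasoning: For -1 ≤ x ≤ 1 (where arcsin is defined), arcsin(x) is by definition an angle whose sine equals x. Taking the sine of that angle returns x. (Note the other order, arcsin(sin x) = x, is NOT an identity.)
So the two sides agree for every real x for which both sides are defined.

Conclusion: Yes, this is an identity.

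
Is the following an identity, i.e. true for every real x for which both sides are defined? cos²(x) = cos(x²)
Claim: cos²(x) = cos(x²).
Test a specific point where both sides are defined: x = -π/3.
LHS = cos²(x) ≈ 0.2500
RHS = cos(x²) ≈ 0.4566
Since 0.2500 ≠ 0.4566, the equation fails at this point, so it cannot hold for every real x for which both sides are defined.
cos²(x) means (cos x)², squaring the output; cos(x²) squares the input. These are different functions.

Conclusion: No, this is NOT an identity.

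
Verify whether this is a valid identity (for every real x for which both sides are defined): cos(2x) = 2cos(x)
Claim: cos(2x) = 2cos(x).
Test a specific point where both sides are defined: x = π/3.
LHS = cos(2x) ≈ -0.5000
RHS = 2cos(x) ≈ 1.0000
Since -0.5000 ≠ 1.0000, the equation fails at this point, so it cannot hold for every real x for which both sides are defined.
The correct double-angle formula is cos(2x) = cos²x - sin²x.

Conclusion: No, this is NOT an identity.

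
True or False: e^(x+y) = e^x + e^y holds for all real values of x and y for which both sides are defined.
Claim: e^(x+y) = e^x + e^y.
Test a specific point where both sides are defined: x = 1, y = 1/2.
LHS = e^(x+y) ≈ 4.4817
RHS = e^x + e^y ≈ 4.3670
Since 4.4817 ≠ 4.3670, the equation fails at this point, so it cannot hold for all real values of x and y for which both sides are defined.
The correct rule is e^(x+y) = e^x · e^y (a product, not a sum).

Conclusion: False.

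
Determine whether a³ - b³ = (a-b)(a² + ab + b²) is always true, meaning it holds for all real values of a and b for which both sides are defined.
Claim: a³ - b³ = (a-b)(a² + ab + b²).
Reasoning: Expand the right side: (a-b)(a² + ab + b²) = a³ + a²b + ab² - a²b - ab² - b³ = a³ - b³ (the middle terms cancel in pairs).
So the two sides agree for all real values of a and b for which both sides are defined.

Conclusion: Yes, this is an identity.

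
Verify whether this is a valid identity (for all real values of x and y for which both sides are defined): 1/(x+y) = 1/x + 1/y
No, this is NOT an identity.

Claim: 1/(x+y) = 1/x + 1/y.
Test a specific point where both sides are defined: x = 5, y = 5.
LHS = 1/(x+y) ≈ 0.1000
RHS = 1/x + 1/y ≈ 0.4000
Since 0.1000 ≠ 0.4000, the equation fails at this point, so it cannot hold for all real values of x and y for which both sides are defined.
1/x + 1/y = (x+y)/(xy), which is not 1/(x+y).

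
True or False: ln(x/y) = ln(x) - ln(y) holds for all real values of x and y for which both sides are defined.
Claim: ln(x/y) = ln(x) - ln(y).
Reasoning: Both sides are simultaneously defined only when x, y > 0. Write x = e^p, y = e^q. Then x/y = e^(p-q), so ln(x/y) = p - q = ln(x) - ln(y).
So the two sides agree for all real values of x and y for which both sides are defined.

Conclusion: True.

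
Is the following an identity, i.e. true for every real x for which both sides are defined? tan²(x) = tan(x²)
No, this is NOT an identity.

Claim: tan²(x) = tan(x²).
Test a specific point where both sides are defined: x = π/3.
LHS = tan²(x) ≈ 3.0000
RHS = tan(x²) ≈ 1.9485
Since 3.0000 ≠ 1.9485, the equation fails at this point, so it cannot hold for every real x for which both sides are defined.
tan²(x) means (tan x)², squaring the output; tan(x²) squares the input. These are different functions.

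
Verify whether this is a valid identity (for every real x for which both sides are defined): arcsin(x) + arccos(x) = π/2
Yes, this is an identity.

Claim: arcsin(x) + arccos(x) = π/2.
Reasoning: Both sides are defined for -1 ≤ x ≤ 1. Let θ = arcsin(x), so sin θ = x and θ ∈ [-π/2, π/2]. Then cos(π/2 - θ) = sin θ = x and π/2 - θ ∈ [0, π], which is exactly the range of arccos, so arccos(x) = π/2 - θ. Adding: arcsin(x) + arccos(x) = θ + (π/2 - θ) = π/2.
So the two sides agree for every real x for which both sides are defined.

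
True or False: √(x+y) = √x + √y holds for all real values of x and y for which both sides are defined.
Claim: √(x+y) = √x + √y.
Test a specific point where both sides are defined: x = 3, y = 3/2.
LHS = √(x+y) ≈ 2.1213
RHS = √x + √y ≈ 2.9568
Since 2.1213 ≠ 2.9568, the equation fails at this point, so it cannot hold for all real values of x and y for which both sides are defined.
Squaring the right side gives x + 2√(xy) + y, not x + y.

Conclusion: False.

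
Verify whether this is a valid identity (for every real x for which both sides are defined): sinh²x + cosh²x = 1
No, this is NOT an identity.

Claim: sinh²x + cosh²x = 1.
Test a specific point where both sides are defined: x = 2.
LHS = sinh²x + cosh²x ≈ 27.3082
RHS = 1 ≈ 1.0000
Since 27.3082 ≠ 1.0000, the equation fails at this point, so it cannot hold for every real x for which both sides are defined.
The correct hyperbolic identity is cosh²x - sinh²x = 1 (a difference); the sum sinh²x + cosh²x equals cosh(2x).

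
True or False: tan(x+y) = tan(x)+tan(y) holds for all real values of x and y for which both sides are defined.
False.

Claim: tan(x+y) = tan(x)+tan(y).
Test a specific point where both sides are defined: x = 2π/3, y = 2π/3.
LHS = tan(x+y) ≈ 1.7321
RHS = tan(x)+tan(y) ≈ -3.4641
Since 1.7321 ≠ -3.4641, the equation fails at this point, so it cannot hold for all real values of x and y for which both sides are defined.
The correct formula is tan(x+y) = (tan(x) + tan(y))/(1 - tan(x)tan(y)).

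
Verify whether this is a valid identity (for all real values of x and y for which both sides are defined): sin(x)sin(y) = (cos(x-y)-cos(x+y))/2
Yes, this is an identity.

Claim: sin(x)sin(y) = (cos(x-y)-cos(x+y))/2.
Reasoning: cos(x-y) = cos(x)cos(y) + sin(x)sin(y) and cos(x+y) = cos(x)cos(y) - sin(x)sin(y). Subtracting, cos(x-y) - cos(x+y) = 2sin(x)sin(y); divide by 2.
So the two sides agree for all real values of x and y for which both sides are defined.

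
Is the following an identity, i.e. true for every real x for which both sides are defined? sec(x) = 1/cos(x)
Yes, this is an identity.

Claim: sec(x) = 1/cos(x).
Reasoning: sec(x) is by definition the reciprocal of cos(x), wherever cos(x) ≠ 0.
So the two sides agree for every real x for which both sides are defined.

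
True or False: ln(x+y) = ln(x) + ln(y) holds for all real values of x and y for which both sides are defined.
False.

Claim: ln(x+y) = ln(x) + ln(y).
Test a specific point where both sides are defined: x = 4, y = 5.
LHS = ln(x+y) ≈ 2.1972
RHS = ln(x) + ln(y) ≈ 2.9957
Since 2.1972 ≠ 2.9957, the equation fails at this point, so it cannot hold for all real values of x and y for which both sides are defined.
ln(x) + ln(y) = ln(xy), not ln(x+y).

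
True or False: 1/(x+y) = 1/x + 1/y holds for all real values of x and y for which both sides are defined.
False.

Claim: 1/(x+y) = 1/x + 1/y.
Test a specific point where both sides are defined: x = 1, y = 2.
LHS = 1/(x+y) ≈ 0.3333
RHS = 1/x + 1/y ≈ 1.5000
Since 0.3333 ≠ 1.5000, the equation fails at this point, so it cannot hold for all real values of x and y for which both sides are defined.
1/x + 1/y = (x+y)/(xy), which is not 1/(x+y).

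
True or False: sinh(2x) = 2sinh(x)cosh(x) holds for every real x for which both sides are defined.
True.

Claim: sinh(2x) = 2sinh(x)cosh(x).
Reasoning: 2sinh(x)cosh(x) = 2 · (e^x - e^-x)/2 · (e^x + e^-x)/2 = (e^(2x) - e^(-2x))/2 = sinh(2x).
So the two sides agree for every real x for which both sides are defined.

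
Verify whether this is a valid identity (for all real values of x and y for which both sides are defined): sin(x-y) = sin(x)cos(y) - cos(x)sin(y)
Yes, this is an identity.

Claim: sin(x-y) = sin(x)cos(y) - cos(x)sin(y).
Reasoning: Replace y by -y in sin(x+y) = sin(x)cos(y) + cos(x)sin(y) and use cos(-y) = cos(y), sin(-y) = -sin(y): sin(x-y) = sin(x)cos(y) - cos(x)sin(y).
So the two sides agree for all real values of x and y for which both sides are defined.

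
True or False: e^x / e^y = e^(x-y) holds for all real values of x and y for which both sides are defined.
Claim: e^x / e^y = e^(x-y).
Reasoning: 1/e^y = e^(-y), so e^x / e^y = e^x · e^(-y) = e^(x + (-y)) = e^(x-y) by the product rule for exponents.
So the two sides agree for all real values of x and y for which both sides are defined.

Conclusion: True.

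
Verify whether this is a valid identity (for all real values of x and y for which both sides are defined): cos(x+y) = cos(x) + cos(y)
Claim: cos(x+y) = cos(x) + cos(y).
Test a specific point where both sides are defined: x = π/2, y = 2π/3.
LHS = cos(x+y) ≈ -0.8660
RHS = cos(x) + cos(y) ≈ -0.5000
Since -0.8660 ≠ -0.5000, the equation fails at this point, so it cannot hold for all real values of x and y for which both sides are defined.
The correct expansion is cos(x+y) = cos(x)cos(y) - sin(x)sin(y); cosine is not additive.

Conclusion: No, this is NOT an identity.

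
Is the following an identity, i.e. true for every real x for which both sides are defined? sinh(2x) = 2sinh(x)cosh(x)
Claim: sinh(2x) = 2sinh(x)cosh(x).
Reasoning: 2sinh(x)cosh(x) = 2 · (e^x - e^-x)/2 · (e^x + e^-x)/2 = (e^(2x) - e^(-2x))/2 = sinh(2x).
So the two sides agree for every real x for which both sides are defined.

Conclusion: Yes, this is an identity.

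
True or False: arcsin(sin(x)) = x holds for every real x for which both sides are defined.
Claim: arcsin(sin(x)) = x.
Test a specific point where both sides are defined: x = 3π/4.
LHS = arcsin(sin(x)) ≈ 0.7854
RHS = x ≈ 2.3562
Since 0.7854 ≠ 2.3562, the equation fails at this point, so it cannot hold for every real x for which both sides are defined.
arcsin only returns values in [-π/2, π/2], so arcsin(sin(x)) = x holds only for x in that interval, not for all real x.

Conclusion: False.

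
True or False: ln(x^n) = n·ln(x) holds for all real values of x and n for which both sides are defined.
True.

Claim: ln(x^n) = n·ln(x).
Reasoning: The right side requires x > 0. For x > 0, x^n = (e^(ln x))^n = e^(n·ln x), so taking ln of both sides gives ln(x^n) = n·ln(x).
So the two sides agree for all real values of x and n for which both sides are defined.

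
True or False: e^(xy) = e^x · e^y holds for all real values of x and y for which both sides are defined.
False.

Claim: e^(xy) = e^x · e^y.
Test a specific point where both sides are defined: x = 1, y = 3.
LHS = e^(xy) ≈ 20.0855
RHS = e^x · e^y ≈ 54.5982
Since 20.0855 ≠ 54.5982, the equation fails at this point, so it cannot hold for all real values of x and y for which both sides are defined.
e^x · e^y = e^(x+y), not e^(xy).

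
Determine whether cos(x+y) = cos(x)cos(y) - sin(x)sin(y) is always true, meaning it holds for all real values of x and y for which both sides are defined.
Claim: cos(x+y) = cos(x)cos(y) - sin(x)sin(y).
Reasoning: By Euler's formula e^(i(x+y)) = e^(ix)·e^(iy) = (cos x + i·sin x)(cos y + i·sin y). The real part of the left side is cos(x+y); the real part of the product is cos(x)cos(y) - sin(x)sin(y) (since i·i = -1).
So the two sides agree for all real values of x and y for which both sides are defined.

Conclusion: Yes, this is an identity.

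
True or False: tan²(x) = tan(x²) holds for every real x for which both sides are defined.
False.

Claim: tan²(x) = tan(x²).
Test a specific point where both sides are defined: x = π/3.
LHS = tan²(x) ≈ 3.0000
RHS = tan(x²) ≈ 1.9485
Since 3.0000 ≠ 1.9485, the equation fails at this point, so it cannot hold for every real x for which both sides are defined.
tan²(x) means (tan x)², squaring the output; tan(x²) squares the input. These are different functions.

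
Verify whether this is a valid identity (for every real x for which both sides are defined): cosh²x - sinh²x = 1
Yes, this is an identity.

Claim: cosh²x - sinh²x = 1.
Reasoning: With cosh(x) = (e^x + e^-x)/2 and sinh(x) = (e^x - e^-x)/2: cosh²x = (e^(2x) + 2 + e^(-2x))/4 and sinh²x = (e^(2x) - 2 + e^(-2x))/4. Subtracting leaves 4/4 = 1.
So the two sides agree for every real x for which both sides are defined.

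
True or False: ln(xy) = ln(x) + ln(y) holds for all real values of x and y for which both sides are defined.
Claim: ln(xy) = ln(x) + ln(y).
Reasoning: Both sides are simultaneously defined only when x, y > 0. Write x = e^p, y = e^q (p = ln x, q = ln y). Then xy = e^p · e^q = e^(p+q), so ln(xy) = p + q = ln(x) + ln(y).
So the two sides agree for all real values of x and y for which both sides are defined.

Conclusion: True.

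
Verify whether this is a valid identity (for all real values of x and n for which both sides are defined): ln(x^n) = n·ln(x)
Yes, this is an identity.

Claim: ln(x^n) = n·ln(x).
Reasoning: The right side requires x > 0. For x > 0, x^n = (e^(ln x))^n = e^(n·ln x), so taking ln of both sides gives ln(x^n) = n·ln(x).
So the two sides agree for all real values of x and n for which both sides are defined.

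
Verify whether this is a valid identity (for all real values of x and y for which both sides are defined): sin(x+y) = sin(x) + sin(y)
Claim: sin(x+y) = sin(x) + sin(y).
Test a specific point where both sides are defined: x = π, y = π/3.
LHS = sin(x+y) ≈ -0.8660
RHS = sin(x) + sin(y) ≈ 0.8660
Since -0.8660 ≠ 0.8660, the equation fails at this point, so it cannot hold for all real values of x and y for which both sides are defined.
The correct expansion is sin(x+y) = sin(x)cos(y) + cos(x)sin(y); sine is not additive.

Conclusion: No, this is NOT an identity.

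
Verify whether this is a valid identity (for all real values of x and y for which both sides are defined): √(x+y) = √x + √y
No, this is NOT an identity.

Claim: √(x+y) = √x + √y.
Test a specific point where both sides are defined: x = 1/2, y = 1.
LHS = √(x+y) ≈ 1.2247
RHS = √x + √y ≈ 1.7071
Since 1.2247 ≠ 1.7071, the equation fails at this point, so it cannot hold for all real values of x and y for which both sides are defined.
Squaring the right side gives x + 2√(xy) + y, not x + y.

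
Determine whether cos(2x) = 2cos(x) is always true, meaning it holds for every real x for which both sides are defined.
No, this is NOT an identity.

Claim: cos(2x) = 2cos(x).
Test a specific point where both sides are defined: x = π/2.
LHS = cos(2x) ≈ -1.0000
RHS = 2cos(x) ≈ 0.0000
Since -1.0000 ≠ 0.0000, the equation fails at this point, so it cannot hold for every real x for which both sides are defined.
The correct double-angle formula is cos(2x) = cos²x - sin²x.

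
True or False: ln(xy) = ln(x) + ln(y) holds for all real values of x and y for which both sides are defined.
True.

Claim: ln(xy) = ln(x) + ln(y).
Reasoning: Both sides are simultaneously defined only when x, y > 0. Write x = e^p, y = e^q (p = ln x, q = ln y). Then xy = e^p · e^q = e^(p+q), so ln(xy) = p + q = ln(x) + ln(y).
So the two sides agree for all real values of x and y for which both sides are defined.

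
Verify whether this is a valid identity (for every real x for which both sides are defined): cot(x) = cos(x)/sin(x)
Yes, this is an identity.

Claim: cot(x) = cos(x)/sin(x).
Reasoning: cot(x) is defined as 1/tan(x) = 1/(sin(x)/cos(x)) = cos(x)/sin(x), wherever sin(x) ≠ 0.
So the two sides agree for every real x for which both sides are defined.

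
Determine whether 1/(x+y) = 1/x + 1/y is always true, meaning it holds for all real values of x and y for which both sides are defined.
No, this is NOT an identity.

Claim: 1/(x+y) = 1/x + 1/y.
Test a specific point where both sides are defined: x = 3/2, y = 1.
LHS = 1/(x+y) ≈ 0.4000
RHS = 1/x + 1/y ≈ 1.6667
Since 0.4000 ≠ 1.6667, the equation fails at this point, so it cannot hold for all real values of x and y for which both sides are defined.
1/x + 1/y = (x+y)/(xy), which is not 1/(x+y).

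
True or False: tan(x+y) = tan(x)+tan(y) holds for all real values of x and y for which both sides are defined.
Claim: tan(x+y) = tan(x)+tan(y).
Test a specific point where both sides are defined: x = 3π/4, y = -π/3.
LHS = tan(x+y) ≈ 3.7321
RHS = tan(x)+tan(y) ≈ -2.7321
Since 3.7321 ≠ -2.7321, the equation fails at this point, so it cannot hold for all real values of x and y for which both sides are defined.
The correct formula is tan(x+y) = (tan(x) + tan(y))/(1 - tan(x)tan(y)).

Conclusion: False.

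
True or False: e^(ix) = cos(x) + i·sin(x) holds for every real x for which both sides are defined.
Claim: e^(ix) = cos(x) + i·sin(x).
Reasoning: Euler's formula. Expand e^(ix) = Σ (ix)^k / k!. Since i² = -1, the even-k terms are Σ (-1)^m x^(2m)/(2m)! = cos(x) and the odd-k terms are i · Σ (-1)^m x^(2m+1)/(2m+1)! = i·sin(x).
So the two sides agree for every real x for which both sides are defined.

Conclusion: True.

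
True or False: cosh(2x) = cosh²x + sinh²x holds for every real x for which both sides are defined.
True.

Claim: cosh(2x) = cosh²x + sinh²x.
Reasoning: cosh²x = (e^(2x) + 2 + e^(-2x))/4 and sinh²x = (e^(2x) - 2 + e^(-2x))/4. Adding gives (2e^(2x) + 2e^(-2x))/4 = (e^(2x) + e^(-2x))/2 = cosh(2x).
So the two sides agree for every real x for which both sides are defined.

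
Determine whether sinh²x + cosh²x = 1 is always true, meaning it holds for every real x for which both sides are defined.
No, this is NOT an identity.

Claim: sinh²x + cosh²x = 1.
Test a specific point where both sides are defined: x = 3/2.
LHS = sinh²x + cosh²x ≈ 10.0677
RHS = 1 ≈ 1.0000
Since 10.0677 ≠ 1.0000, the equation fails at this point, so it cannot hold for every real x for which both sides are defined.
The correct hyperbolic identity is cosh²x - sinh²x = 1 (a difference); the sum sinh²x + cosh²x equals cosh(2x).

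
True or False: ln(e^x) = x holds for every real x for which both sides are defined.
Claim: ln(e^x) = x.
Reasoning: ln is the inverse of the exponential: ln(e^x) asks for the exponent p with e^p = e^x, and since e^p is one-to-one that exponent is p = x.
So the two sides agree for every real x for which both sides are defined.

Conclusion: True.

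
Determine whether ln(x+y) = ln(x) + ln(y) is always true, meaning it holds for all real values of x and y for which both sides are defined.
Claim: ln(x+y) = ln(x) + ln(y).
Test a specific point where both sides are defined: x = 1, y = 4.
LHS = ln(x+y) ≈ 1.6094
RHS = ln(x) + ln(y) ≈ 1.3863
Since 1.6094 ≠ 1.3863, the equation fails at this point, so it cannot hold for all real values of x and y for which both sides are defined.
ln(x) + ln(y) = ln(xy), not ln(x+y).

Conclusion: No, this is NOT an identity.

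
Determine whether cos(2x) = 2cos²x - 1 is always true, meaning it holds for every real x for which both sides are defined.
Yes, this is an identity.

Claim: cos(2x) = 2cos²x - 1.
Reasoning: cos(2x) = cos²x - sin²x. Replace sin²x by 1 - cos²x: cos²x - (1 - cos²x) = 2cos²x - 1.
So the two sides agree for every real x for which both sides are defined.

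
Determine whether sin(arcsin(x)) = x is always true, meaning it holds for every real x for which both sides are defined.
Yes, this is an identity.

Claim: sin(arcsin(x)) = x.
Reasoning: For -1 ≤ x ≤ 1 (where arcsin is defined), arcsin(x) is by definition an angle whose sine equals x. Taking the sine of that angle returns x. (Note the other order, arcsin(sin x) = x, is NOT an identity.)
So the two sides agree for every real x for which both sides are defined.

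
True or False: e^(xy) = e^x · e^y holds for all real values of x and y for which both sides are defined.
Claim: e^(xy) = e^x · e^y.
Test a specific point where both sides are defined: x = -3, y = -1.
LHS = e^(xy) ≈ 20.0855
RHS = e^x · e^y ≈ 0.0183
Since 20.0855 ≠ 0.0183, the equation fails at this point, so it cannot hold for all real values of x and y for which both sides are defined.
e^x · e^y = e^(x+y), not e^(xy).

Conclusion: False.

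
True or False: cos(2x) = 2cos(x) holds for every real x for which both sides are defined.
False.

Claim: cos(2x) = 2cos(x).
Test a specific point where both sides are defined: x = -π/4.
LHS = cos(2x) ≈ 0.0000
RHS = 2cos(x) ≈ 1.4142
Since 0.0000 ≠ 1.4142, the equation fails at this point, so it cannot hold for every real x for which both sides are defined.
The correct double-angle formula is cos(2x) = cos²x - sin²x.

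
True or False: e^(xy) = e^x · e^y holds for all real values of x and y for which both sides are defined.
False.

Claim: e^(xy) = e^x · e^y.
Test a specific point where both sides are defined: x = 1, y = 3.
LHS = e^(xy) ≈ 20.0855
RHS = e^x · e^y ≈ 54.5982
Since 20.0855 ≠ 54.5982, the equation fails at this point, so it cannot hold for all real values of x and y for which both sides are defined.
e^x · e^y = e^(x+y), not e^(xy).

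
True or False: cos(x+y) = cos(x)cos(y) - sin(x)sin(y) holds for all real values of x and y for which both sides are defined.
Claim: cos(x+y) = cos(x)cos(y) - sin(x)sin(y).
Reasoning: By Euler's formula e^(i(x+y)) = e^(ix)·e^(iy) = (cos x + i·sin x)(cos y + i·sin y). The real part of the left side is cos(x+y); the real part of the product is cos(x)cos(y) - sin(x)sin(y) (since i·i = -1).
So the two sides agree for all real values of x and y for which both sides are defined.

Conclusion: True.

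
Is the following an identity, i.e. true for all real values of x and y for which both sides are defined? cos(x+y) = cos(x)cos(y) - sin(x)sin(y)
Claim: cos(x+y) = cos(x)cos(y) - sin(x)sin(y).
Reasoning: By Euler's formula e^(i(x+y)) = e^(ix)·e^(iy) = (cos x + i·sin x)(cos y + i·sin y). The real part of the left side is cos(x+y); the real part of the product is cos(x)cos(y) - sin(x)sin(y) (since i·i = -1).
So the two sides agree for all real values of x and y for which both sides are defined.

Conclusion: Yes, this is an identity.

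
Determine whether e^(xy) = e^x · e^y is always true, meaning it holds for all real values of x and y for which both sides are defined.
No, this is NOT an identity.

Claim: e^(xy) = e^x · e^y.
Test a specific point where both sides are defined: x = -3, y = -3.
LHS = e^(xy) ≈ 8103.0839
RHS = e^x · e^y ≈ 0.0025
Since 8103.0839 ≠ 0.0025, the equation fails at this point, so it cannot hold for all real values of x and y for which both sides are defined.
e^x · e^y = e^(x+y), not e^(xy).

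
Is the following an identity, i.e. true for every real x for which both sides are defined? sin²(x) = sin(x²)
No, this is NOT an identity.

Claim: sin²(x) = sin(x²).
Test a specific point where both sides are defined: x = π.
LHS = sin²(x) ≈ 0.0000
RHS = sin(x²) ≈ -0.4303
Since 0.0000 ≠ -0.4303, the equation fails at this point, so it cannot hold for every real x for which both sides are defined.
sin²(x) means (sin x)², squaring the output; sin(x²) squares the input. These are different functions.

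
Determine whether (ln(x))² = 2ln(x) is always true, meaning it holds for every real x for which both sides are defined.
No, this is NOT an identity.

Claim: (ln(x))² = 2ln(x).
Test a specific point where both sides are defined: x = 3/2.
LHS = (ln(x))² ≈ 0.1644
RHS = 2ln(x) ≈ 0.8109
Since 0.1644 ≠ 0.8109, the equation fails at this point, so it cannot hold for every real x for which both sides are defined.
2ln(x) equals ln(x²), which is not the same as (ln x)².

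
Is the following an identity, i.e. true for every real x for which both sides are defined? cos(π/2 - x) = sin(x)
Claim: cos(π/2 - x) = sin(x).
Reasoning: Use cos(u - v) = cos(u)cos(v) + sin(u)sin(v) with u = π/2, v = x: cos(π/2)cos(x) + sin(π/2)sin(x) = 0·cos(x) + 1·sin(x) = sin(x).
So the two sides agree for every real x for which both sides are defined.

Conclusion: Yes, this is an identity.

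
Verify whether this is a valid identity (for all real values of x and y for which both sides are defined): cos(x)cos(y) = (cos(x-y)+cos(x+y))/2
Yes, this is an identity.

Claim: cos(x)cos(y) = (cos(x-y)+cos(x+y))/2.
Reasoning: cos(x-y) = cos(x)cos(y) + sin(x)sin(y) and cos(x+y) = cos(x)cos(y) - sin(x)sin(y). Adding, cos(x-y) + cos(x+y) = 2cos(x)cos(y); divide by 2.
So the two sides agree for all real values of x and y for which both sides are defined.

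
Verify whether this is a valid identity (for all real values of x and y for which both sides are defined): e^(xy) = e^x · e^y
No, this is NOT an identity.

Claim: e^(xy) = e^x · e^y.
Test a specific point where both sides are defined: x = 1/2, y = -3.
LHS = e^(xy) ≈ 0.2231
RHS = e^x · e^y ≈ 0.0821
Since 0.2231 ≠ 0.0821, the equation fails at this point, so it cannot hold for all real values of x and y for which both sides are defined.
e^x · e^y = e^(x+y), not e^(xy).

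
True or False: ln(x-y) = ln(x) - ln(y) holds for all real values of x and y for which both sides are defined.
False.

Claim: ln(x-y) = ln(x) - ln(y).
Test a specific point where both sides are defined: x = 2, y = 3/2.
LHS = ln(x-y) ≈ -0.6931
RHS = ln(x) - ln(y) ≈ 0.2877
Since -0.6931 ≠ 0.2877, the equation fails at this point, so it cannot hold for all real values of x and y for which both sides are defined.
ln(x) - ln(y) = ln(x/y), not ln(x-y).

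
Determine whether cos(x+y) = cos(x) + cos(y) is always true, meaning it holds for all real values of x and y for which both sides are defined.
No, this is NOT an identity.

Claim: cos(x+y) = cos(x) + cos(y).
Test a specific point where both sides are defined: x = -π/3, y = -π/4.
LHS = cos(x+y) ≈ -0.2588
RHS = cos(x) + cos(y) ≈ 1.2071
Since -0.2588 ≠ 1.2071, the equation fails at this point, so it cannot hold for all real values of x and y for which both sides are defined.
The correct expansion is cos(x+y) = cos(x)cos(y) - sin(x)sin(y); cosine is not additive.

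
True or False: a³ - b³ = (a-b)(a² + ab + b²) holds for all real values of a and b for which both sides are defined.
True.

Claim: a³ - b³ = (a-b)(a² + ab + b²).
Reasoning: Expand the right side: (a-b)(a² + ab + b²) = a³ + a²b + ab² - a²b - ab² - b³ = a³ - b³ (the middle terms cancel in pairs).
So the two sides agree for all real values of a and b for which both sides are defined.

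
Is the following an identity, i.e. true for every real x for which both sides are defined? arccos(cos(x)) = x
No, this is NOT an identity.

Claim: arccos(cos(x)) = x.
Test a specific point where both sides are defined: x = -π/3.
LHS = arccos(cos(x)) ≈ 1.0472
RHS = x ≈ -1.0472
Since 1.0472 ≠ -1.0472, the equation fails at this point, so it cannot hold for every real x for which both sides are defined.
arccos only returns values in [0, π], so arccos(cos(x)) = x holds only for x in that interval, not for all real x.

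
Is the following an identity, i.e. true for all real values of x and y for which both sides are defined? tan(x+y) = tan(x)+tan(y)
No, this is NOT an identity.

Claim: tan(x+y) = tan(x)+tan(y).
Test a specific point where both sides are defined: x = 3π/4, y = -π/3.
LHS = tan(x+y) ≈ 3.7321
RHS = tan(x)+tan(y) ≈ -2.7321
Since 3.7321 ≠ -2.7321, the equation fails at this point, so it cannot hold for all real values of x and y for which both sides are defined.
The correct formula is tan(x+y) = (tan(x) + tan(y))/(1 - tan(x)tan(y)).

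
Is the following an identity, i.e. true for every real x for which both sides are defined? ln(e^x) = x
Yes, this is an identity.

Claim: ln(e^x) = x.
Reasoning: ln is the inverse of the exponential: ln(e^x) asks for the exponent p with e^p = e^x, and since e^p is one-to-one that exponent is p = x.
So the two sides agree for every real x for which both sides are defined.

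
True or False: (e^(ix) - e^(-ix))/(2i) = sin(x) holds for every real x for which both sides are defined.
True.

Claim: (e^(ix) - e^(-ix))/(2i) = sin(x).
Reasoning: By Euler's formula e^(ix) = cos(x) + i·sin(x) and e^(-ix) = cos(x) - i·sin(x). Subtracting cancels the cosine terms: e^(ix) - e^(-ix) = 2i·sin(x); divide by 2i.
So the two sides agree for every real x for which both sides are defined.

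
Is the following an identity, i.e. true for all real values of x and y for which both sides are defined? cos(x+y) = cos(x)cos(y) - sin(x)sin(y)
Claim: cos(x+y) = cos(x)cos(y) - sin(x)sin(y).
Reasoning: By Euler's formula e^(i(x+y)) = e^(ix)·e^(iy) = (cos x + i·sin x)(cos y + i·sin y). The real part of the left side is cos(x+y); the real part of the product is cos(x)cos(y) - sin(x)sin(y) (since i·i = -1).
So the two sides agree for all real values of x and y for which both sides are defined.

Conclusion: Yes, this is an identity.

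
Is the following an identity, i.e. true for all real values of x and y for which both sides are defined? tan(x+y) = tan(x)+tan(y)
Claim: tan(x+y) = tan(x)+tan(y).
Test a specific point where both sides are defined: x = -π/4, y = -π/3.
LHS = tan(x+y) ≈ 3.7321
RHS = tan(x)+tan(y) ≈ -2.7321
Since 3.7321 ≠ -2.7321, the equation fails at this point, so it cannot hold for all real values of x and y for which both sides are defined.
The correct formula is tan(x+y) = (tan(x) + tan(y))/(1 - tan(x)tan(y)).

Conclusion: No, this is NOT an identity.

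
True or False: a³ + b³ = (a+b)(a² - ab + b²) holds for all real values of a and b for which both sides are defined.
Claim: a³ + b³ = (a+b)(a² - ab + b²).
Reasoning: Expand the right side: (a+b)(a² - ab + b²) = a³ - a²b + ab² + a²b - ab² + b³ = a³ + b³ (the middle terms cancel in pairs).
So the two sides agree for all real values of a and b for which both sides are defined.

Conclusion: True.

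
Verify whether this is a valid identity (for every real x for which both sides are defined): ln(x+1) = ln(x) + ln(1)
No, this is NOT an identity.

Claim: ln(x+1) = ln(x) + ln(1).
Test a specific point where both sides are defined: x = 2.
LHS = ln(x+1) ≈ 1.0986
RHS = ln(x) + ln(1) ≈ 0.6931
Since 1.0986 ≠ 0.6931, the equation fails at this point, so it cannot hold for every real x for which both sides are defined.
ln(1) = 0, so the right side is just ln(x), which differs from ln(x+1).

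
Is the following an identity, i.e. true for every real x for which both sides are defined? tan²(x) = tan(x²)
Claim: tan²(x) = tan(x²).
Test a specific point where both sides are defined: x = 3π/4.
LHS = tan²(x) ≈ 1.0000
RHS = tan(x²) ≈ -0.8977
Since 1.0000 ≠ -0.8977, the equation fails at this point, so it cannot hold for every real x for which both sides are defined.
tan²(x) means (tan x)², squaring the output; tan(x²) squares the input. These are different functions.

Conclusion: No, this is NOT an identity.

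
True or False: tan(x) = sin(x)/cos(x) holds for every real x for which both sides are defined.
Claim: tan(x) = sin(x)/cos(x).
Reasoning: For an angle x whose terminal point on the unit circle is (cos x, sin x), tan(x) is defined as the ratio (second coordinate)/(first coordinate) = sin(x)/cos(x), wherever cos(x) ≠ 0.
So the two sides agree for every real x for which both sides are defined.

Conclusion: True.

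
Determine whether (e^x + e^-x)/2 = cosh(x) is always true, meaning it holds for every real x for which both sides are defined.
Claim: (e^x + e^-x)/2 = cosh(x).
Reasoning: This is exactly the definition of the hyperbolic cosine: cosh(x) := (e^x + e^-x)/2.
So the two sides agree for every real x for which both sides are defined.

Conclusion: Yes, this is an identity.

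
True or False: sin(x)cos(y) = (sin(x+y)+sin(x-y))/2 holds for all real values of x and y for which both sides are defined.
Claim: sin(x)cos(y) = (sin(x+y)+sin(x-y))/2.
Reasoning: sin(x+y) = sin(x)cos(y) + cos(x)sin(y) and sin(x-y) = sin(x)cos(y) - cos(x)sin(y). Adding, sin(x+y) + sin(x-y) = 2sin(x)cos(y); divide by 2.
So the two sides agree for all real values of x and y for which both sides are defined.

Conclusion: True.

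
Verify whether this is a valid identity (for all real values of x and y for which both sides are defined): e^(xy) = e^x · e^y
No, this is NOT an identity.

Claim: e^(xy) = e^x · e^y.
Test a specific point where both sides are defined: x = 5, y = 1/2.
LHS = e^(xy) ≈ 12.1825
RHS = e^x · e^y ≈ 244.6919
Since 12.1825 ≠ 244.6919, the equation fails at this point, so it cannot hold for all real values of x and y for which both sides are defined.
e^x · e^y = e^(x+y), not e^(xy).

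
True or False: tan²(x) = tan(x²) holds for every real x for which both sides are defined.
False.

Claim: tan²(x) = tan(x²).
Test a specific point where both sides are defined: x = 3π/4.
LHS = tan²(x) ≈ 1.0000
RHS = tan(x²) ≈ -0.8977
Since 1.0000 ≠ -0.8977, the equation fails at this point, so it cannot hold for every real x for which both sides are defined.
tan²(x) means (tan x)², squaring the output; tan(x²) squares the input. These are different functions.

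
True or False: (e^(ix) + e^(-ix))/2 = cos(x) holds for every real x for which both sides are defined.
True.

Claim: (e^(ix) + e^(-ix))/2 = cos(x).
Reasoning: By Euler's formula e^(ix) = cos(x) + i·sin(x) and e^(-ix) = cos(x) - i·sin(x). Adding cancels the sine terms: e^(ix) + e^(-ix) = 2cos(x); divide by 2.
So the two sides agree for every real x for which both sides are defined.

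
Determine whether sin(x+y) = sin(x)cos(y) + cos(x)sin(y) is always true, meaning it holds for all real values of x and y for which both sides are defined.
Yes, this is an identity.

Claim: sin(x+y) = sin(x)cos(y) + cos(x)sin(y).
Reasoning: By Euler's formula e^(i(x+y)) = e^(ix)·e^(iy) = (cos x + i·sin x)(cos y + i·sin y). The imaginary part of the left side is sin(x+y); the imaginary part of the product is sin(x)cos(y) + cos(x)sin(y).
So the two sides agree for all real values of x and y for which both sides are defined.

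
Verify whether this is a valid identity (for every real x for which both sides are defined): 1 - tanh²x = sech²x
Yes, this is an identity.

Claim: 1 - tanh²x = sech²x.
Reasoning: Divide cosh²x - sinh²x = 1 through by cosh²x (never zero): 1 - tanh²x = 1/cosh²x = sech²x.
So the two sides agree for every real x for which both sides are defined.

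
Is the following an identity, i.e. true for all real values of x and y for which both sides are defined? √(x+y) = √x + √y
Claim: √(x+y) = √x + √y.
Test a specific point where both sides are defined: x = 3, y = 4.
LHS = √(x+y) ≈ 2.6458
RHS = √x + √y ≈ 3.7321
Since 2.6458 ≠ 3.7321, the equation fails at this point, so it cannot hold for all real values of x and y for which both sides are defined.
Squaring the right side gives x + 2√(xy) + y, not x + y.

Conclusion: No, this is NOT an identity.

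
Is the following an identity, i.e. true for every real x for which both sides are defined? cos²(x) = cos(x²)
Claim: cos²(x) = cos(x²).
Test a specific point where both sides are defined: x = π/6.
LHS = cos²(x) ≈ 0.7500
RHS = cos(x²) ≈ 0.9627
Since 0.7500 ≠ 0.9627, the equation fails at this point, so it cannot hold for every real x for which both sides are defined.
cos²(x) means (cos x)², squaring the output; cos(x²) squares the input. These are different functions.

Conclusion: No, this is NOT an identity.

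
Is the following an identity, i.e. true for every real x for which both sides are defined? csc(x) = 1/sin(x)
Claim: csc(x) = 1/sin(x).
Reasoning: csc(x) is by definition the reciprocal of sin(x), wherever sin(x) ≠ 0.
So the two sides agree for every real x for which both sides are defined.

Conclusion: Yes, this is an identity.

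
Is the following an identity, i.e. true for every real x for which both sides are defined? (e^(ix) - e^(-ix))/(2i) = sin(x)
Yes, this is an identity.

Claim: (e^(ix) - e^(-ix))/(2i) = sin(x).
Reasoning: By Euler's formula e^(ix) = cos(x) + i·sin(x) and e^(-ix) = cos(x) - i·sin(x). Subtracting cancels the cosine terms: e^(ix) - e^(-ix) = 2i·sin(x); divide by 2i.
So the two sides agree for every real x for which both sides are defined.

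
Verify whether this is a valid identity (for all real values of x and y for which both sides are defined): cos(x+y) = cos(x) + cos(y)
Claim: cos(x+y) = cos(x) + cos(y).
Test a specific point where both sides are defined: x = -π/3, y = -π/6.
LHS = cos(x+y) ≈ 0.0000
RHS = cos(x) + cos(y) ≈ 1.3660
Since 0.0000 ≠ 1.3660, the equation fails at this point, so it cannot hold for all real values of x and y for which both sides are defined.
The correct expansion is cos(x+y) = cos(x)cos(y) - sin(x)sin(y); cosine is not additive.

Conclusion: No, this is NOT an identity.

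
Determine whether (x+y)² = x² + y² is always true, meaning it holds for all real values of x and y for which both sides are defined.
No, this is NOT an identity.

Claim: (x+y)² = x² + y².
Test a specific point where both sides are defined: x = 5, y = -1.
LHS = (x+y)² ≈ 16.0000
RHS = x² + y² ≈ 26.0000
Since 16.0000 ≠ 26.0000, the equation fails at this point, so it cannot hold for all real values of x and y for which both sides are defined.
The correct expansion is (x+y)² = x² + 2xy + y²; the cross term 2xy is missing.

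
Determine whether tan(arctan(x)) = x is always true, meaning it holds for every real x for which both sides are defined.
Yes, this is an identity.

Claim: tan(arctan(x)) = x.
Reasoning: For every real x, arctan(x) is by definition the angle in (-π/2, π/2) whose tangent equals x. Taking the tangent of that angle returns x.
So the two sides agree for every real x for which both sides are defined.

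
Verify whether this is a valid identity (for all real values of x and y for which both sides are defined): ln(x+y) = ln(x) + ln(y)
No, this is NOT an identity.

Claim: ln(x+y) = ln(x) + ln(y).
Test a specific point where both sides are defined: x = 2, y = 4.
LHS = ln(x+y) ≈ 1.7918
RHS = ln(x) + ln(y) ≈ 2.0794
Since 1.7918 ≠ 2.0794, the equation fails at this point, so it cannot hold for all real values of x and y for which both sides are defined.
ln(x) + ln(y) = ln(xy), not ln(x+y).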